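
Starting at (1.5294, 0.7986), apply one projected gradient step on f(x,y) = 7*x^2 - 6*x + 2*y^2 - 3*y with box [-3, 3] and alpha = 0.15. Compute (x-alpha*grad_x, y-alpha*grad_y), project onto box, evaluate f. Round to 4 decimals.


Step 1: Compute gradient at (1.5294, 0.7986).
grad_x = 2*7*1.5294 - 6 = 15.4116
grad_y = 2*2*0.7986 - 3 = 0.1944
Step 2: Gradient step.
x_raw = 1.5294 - 0.15*15.4116 = -0.7823
y_raw = 0.7986 - 0.15*0.1944 = 0.7694
Step 3: Project onto [-3, 3].
x_proj = clip(-0.7823) = -0.7823
y_proj = clip(0.7694) = 0.7694
Step 4: Evaluate f.
f(-0.7823, 0.7694) = 7.8542


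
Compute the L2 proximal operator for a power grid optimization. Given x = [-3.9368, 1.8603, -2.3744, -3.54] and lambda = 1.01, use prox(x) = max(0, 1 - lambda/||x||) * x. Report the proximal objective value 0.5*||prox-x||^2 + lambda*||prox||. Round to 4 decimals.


Step 1: Compute ||x||.
||x|| = 6.0933
Step 2: Compute scaling factor.
scale = max(0, 1 - 1.01/6.0933) = 0.8342
Step 3: prox(x) = [-3.2843, 1.5519, -1.9808, -2.9532]
||prox(x)|| = 5.0833
Step 4: Proximal objective.
0.5*||prox-x||^2 = 0.5101
lambda*||prox|| = 5.1341
Total = 5.6442


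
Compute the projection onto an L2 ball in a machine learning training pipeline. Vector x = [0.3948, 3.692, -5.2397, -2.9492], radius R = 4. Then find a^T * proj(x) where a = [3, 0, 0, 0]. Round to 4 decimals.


Step 1: Compute ||x|| (intermediates to 6 decimals).
||x|| = sqrt(0.3948^2 + 3.692^2 + (-5.2397)^2 + (-2.9492)^2) = 7.066751
Step 2: Project.
Since ||x|| > R, scale = R/||x|| = 4/7.066751 = 0.566031, proj(x) = scale * x
proj(x) = [0.223469, 2.089786, -2.965833, -1.669339]
Step 3: Dot product.
a^T * proj(x) = 3*0.223469 + 0*2.089786 + 0*(-2.965833) + 0*(-1.669339) = 0.6704


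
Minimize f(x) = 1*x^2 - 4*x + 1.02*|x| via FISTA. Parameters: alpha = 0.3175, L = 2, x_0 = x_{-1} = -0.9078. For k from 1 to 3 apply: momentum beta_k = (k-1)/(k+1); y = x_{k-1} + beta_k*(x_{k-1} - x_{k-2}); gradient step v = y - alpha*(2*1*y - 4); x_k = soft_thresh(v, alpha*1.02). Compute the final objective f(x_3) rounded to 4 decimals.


FISTA on f(x) = 1*x^2 - 4*x + 1.02*|x|
L = 2, alpha = 0.3175
Iteration 1: beta = 0.0, y = -0.9078 + 0.0*(-0.9078 + 0.9078) = -0.9078
  grad(y) = -5.8156, v = y - alpha*grad = 0.9387
  prox(v) = soft_thresh(0.9387, 0.3239) = 0.6148
Iteration 2: beta = 0.3333, y = 0.6148 + 0.3333*(0.6148 + 0.9078) = 1.1223
  grad(y) = -1.7553, v = y - alpha*grad = 1.6797
  prox(v) = soft_thresh(1.6797, 0.3239) = 1.3558
Iteration 3: beta = 0.5, y = 1.3558 + 0.5*(1.3558 - 0.6148) = 1.7263
  grad(y) = -0.5474, v = y - alpha*grad = 1.9001
  prox(v) = soft_thresh(1.9001, 0.3239) = 1.5763
f(x_3) = 1*1.5763^2 - 4*1.5763 + 1.02*|1.5763| = -2.2127


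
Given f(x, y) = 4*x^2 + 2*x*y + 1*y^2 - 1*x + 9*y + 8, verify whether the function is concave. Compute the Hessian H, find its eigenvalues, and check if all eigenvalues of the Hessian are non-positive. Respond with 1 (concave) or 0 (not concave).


The Hessian of f(x,y) = 4*x^2 + 2*x*y + 1*y^2 - 1*x + 9*y + 8 is:
H = [[8, 2], [2, 2]]
Trace = 8 + 2 = 10
Determinant = 8*2 - (2)^2 = 12
Discriminant = (10)^2 - 4*12 = 52.0
Eigenvalues: lambda_1 = 1.3944, lambda_2 = 8.6056
The function is not concave.

0


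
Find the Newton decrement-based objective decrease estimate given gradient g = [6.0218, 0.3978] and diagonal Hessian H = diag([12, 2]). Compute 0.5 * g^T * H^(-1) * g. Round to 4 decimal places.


Step 1: H is diagonal, so H^(-1) * g = [0.5018, 0.1989].
Step 2: g^T H^(-1) g = sum_i g_i^2 / H_ii
  = (6.0218)^2/12 + (0.3978)^2/2
  = 3.0218 + 0.0791 = 3.101
Step 3: Objective decrease = 0.5 * g^T H^(-1) g = 1.5505


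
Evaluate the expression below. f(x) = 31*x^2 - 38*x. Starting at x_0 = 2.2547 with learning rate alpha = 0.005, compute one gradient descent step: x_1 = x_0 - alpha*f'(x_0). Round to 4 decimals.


We compute the gradient at x_0 and apply the update.
f'(x) = 62*x - 38
f'(2.2547) = 62*2.2547 - 38 = 101.7914
x_1 = 2.2547 - 0.005*101.7914 = 1.7457


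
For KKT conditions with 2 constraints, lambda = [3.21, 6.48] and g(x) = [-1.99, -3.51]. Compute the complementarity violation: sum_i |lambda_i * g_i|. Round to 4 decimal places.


KKT complementary slackness check:
lambda_1 * g_1 = 3.21 * -1.99 = -6.3879
lambda_2 * g_2 = 6.48 * -3.51 = -22.7448
Total violation = 6.3879 + 22.7448 = 29.1327


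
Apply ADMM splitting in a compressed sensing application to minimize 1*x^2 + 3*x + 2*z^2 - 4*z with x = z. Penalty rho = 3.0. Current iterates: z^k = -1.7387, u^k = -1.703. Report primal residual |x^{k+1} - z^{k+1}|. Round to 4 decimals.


ADMM iteration with rho = 3.0, z^k = -1.7387, u^k = -1.703
Step 1: x-update.
Minimize 1*x^2 + 3*x + (3.0/2)*(x + 1.7387 - 1.703)^2
FOC: (2*1 + 3.0)*x = -3 + 3.0*(-1.7387 + 1.703)
x^{k+1} = -0.6214
Step 2: z-update.
Minimize 2*z^2 - 4*z + (3.0/2)*(-0.6214 - z - 1.703)^2
FOC: (2*2 + 3.0)*z = 4 + 3.0*(-0.6214 - 1.703)
z^{k+1} = -0.4248
Step 3: u-update.
u^{k+1} = -1.703 - 0.6214 + 0.4248 = -1.8997
Step 4: Primal residual = |-0.6214 + 0.4248| = 0.1967


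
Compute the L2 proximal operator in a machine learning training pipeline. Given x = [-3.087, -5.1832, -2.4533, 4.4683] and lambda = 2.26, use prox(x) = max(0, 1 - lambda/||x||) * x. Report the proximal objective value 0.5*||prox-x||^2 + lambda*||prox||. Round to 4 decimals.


Step 1: Compute ||x||.
||x|| = 7.8981
Step 2: Compute scaling factor.
scale = max(0, 1 - 2.26/7.8981) = 0.7139
Step 3: prox(x) = [-2.2037, -3.7, -1.7513, 3.1897]
||prox(x)|| = 5.6381
Step 4: Proximal objective.
0.5*||prox-x||^2 = 2.5538
lambda*||prox|| = 12.7421
Total = 15.2958


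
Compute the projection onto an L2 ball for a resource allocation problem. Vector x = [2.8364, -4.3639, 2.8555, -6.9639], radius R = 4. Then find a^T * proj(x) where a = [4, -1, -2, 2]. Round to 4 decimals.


Step 1: Compute ||x|| (intermediates to 6 decimals).
||x|| = sqrt(2.8364^2 + (-4.3639)^2 + 2.8555^2 + (-6.9639)^2) = 9.150878
Step 2: Project.
Since ||x|| > R, scale = R/||x|| = 4/9.150878 = 0.437117, proj(x) = scale * x
proj(x) = [1.239839, -1.907535, 1.248188, -3.044039]
Step 3: Dot product.
a^T * proj(x) = 4*1.239839 - 1*(-1.907535) - 2*1.248188 + 2*(-3.044039) = -1.7176


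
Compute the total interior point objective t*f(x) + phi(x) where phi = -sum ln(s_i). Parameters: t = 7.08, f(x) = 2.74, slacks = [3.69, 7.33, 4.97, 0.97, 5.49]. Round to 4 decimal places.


Step 1: Compute log-barrier.
ln values: [1.3056, 1.992, 1.6034, -0.0305, 1.7029]
phi = -(1.3056 + 1.992 + 1.6034 - 0.0305 + 1.7029) = -6.5735
Step 2: Compute augmented objective.
t*f(x) = 7.08*2.74 = 19.3992
Total = 19.3992 - 6.5735 = 12.8257


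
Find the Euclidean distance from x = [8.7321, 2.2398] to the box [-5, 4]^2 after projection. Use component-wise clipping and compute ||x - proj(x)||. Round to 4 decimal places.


Project each component onto [-5, 4].
clip(8.7321) = 4.0, clip(2.2398) = 2.2398
Projection = [4.0, 2.2398]
Squared diffs: [22.3928, 0.0]
Distance = sqrt(22.3928) = 4.7321


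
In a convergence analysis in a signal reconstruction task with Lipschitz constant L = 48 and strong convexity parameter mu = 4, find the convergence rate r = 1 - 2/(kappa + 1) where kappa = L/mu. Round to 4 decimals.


Step 1: Compute the condition number.
kappa = L/mu = 48/4 = 12.0
Step 2: Compute the convergence rate.
r = 1 - 2/(kappa + 1) = 1 - 2*mu/(L + mu) = (L - mu)/(L + mu) = 44/52 = 0.8462


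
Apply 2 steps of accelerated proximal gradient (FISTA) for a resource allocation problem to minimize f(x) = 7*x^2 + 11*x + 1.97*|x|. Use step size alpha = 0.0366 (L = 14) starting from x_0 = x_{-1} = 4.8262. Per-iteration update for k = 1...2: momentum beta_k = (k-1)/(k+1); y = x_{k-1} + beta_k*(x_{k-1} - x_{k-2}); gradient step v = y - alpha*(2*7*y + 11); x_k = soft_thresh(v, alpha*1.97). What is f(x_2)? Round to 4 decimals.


FISTA on f(x) = 7*x^2 + 11*x + 1.97*|x|
L = 14, alpha = 0.0366
Iteration 1: beta = 0.0, y = 4.8262 + 0.0*(4.8262 - 4.8262) = 4.8262
  grad(y) = 78.5668, v = y - alpha*grad = 1.9507
  prox(v) = soft_thresh(1.9507, 0.0721) = 1.8786
Iteration 2: beta = 0.3333, y = 1.8786 + 0.3333*(1.8786 - 4.8262) = 0.896
  grad(y) = 23.5441, v = y - alpha*grad = 0.0343
  prox(v) = soft_thresh(0.0343, 0.0721) = 0.0
f(x_2) = 7*0.0^2 + 11*0.0 + 1.97*|0.0| = 0.0


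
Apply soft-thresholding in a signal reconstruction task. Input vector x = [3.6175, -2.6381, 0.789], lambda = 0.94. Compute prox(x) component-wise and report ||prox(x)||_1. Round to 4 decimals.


Soft-thresholding with lambda = 0.94:
prox(3.6175) = sign(3.6175)*max(|3.6175| - 0.94, 0) = 2.6775
prox(-2.6381) = sign(-2.6381)*max(|-2.6381| - 0.94, 0) = -1.6981
prox(0.789) = sign(0.789)*max(|0.789| - 0.94, 0) = 0.0
prox(x) = [2.6775, -1.6981, 0.0]
||prox(x)||_1 = 2.6775 + 1.6981 + 0.0 = 4.3756


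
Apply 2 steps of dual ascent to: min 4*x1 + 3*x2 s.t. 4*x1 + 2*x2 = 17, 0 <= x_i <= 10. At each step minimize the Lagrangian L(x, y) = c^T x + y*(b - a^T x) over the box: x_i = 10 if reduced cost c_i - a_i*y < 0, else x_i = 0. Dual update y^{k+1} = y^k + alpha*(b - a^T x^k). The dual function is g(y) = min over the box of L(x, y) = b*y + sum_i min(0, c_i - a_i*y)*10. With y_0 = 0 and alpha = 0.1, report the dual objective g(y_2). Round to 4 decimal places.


Dual ascent for LP: min 4*x1 + 3*x2, 4*x1 + 2*x2 = 17, 0 <= x_i <= 10
Step 1: y^k = 0.0, reduced costs: (4.0, 3.0)
  x^k = (0.0, 0.0), subgradient = b - a^T x = 17.0
  y^{k+1} = 0.0 + 0.1*17.0 = 1.7
Step 2: y^k = 1.7, reduced costs: (-2.8, -0.4)
  x^k = (10.0, 10.0), subgradient = b - a^T x = -43.0
  y^{k+1} = 1.7 + 0.1*-43.0 = -2.6
Dual objective at y_2 = -2.6: reduced costs (14.4, 8.2), box minimizer x = (0.0, 0.0)
g(y_2) = b*y + (c1 - a1*y)*x1 + (c2 - a2*y)*x2 = 17*(-2.6) + 14.4*0.0 + 8.2*0.0 = -44.2 + 0.0 + 0.0 = -44.2


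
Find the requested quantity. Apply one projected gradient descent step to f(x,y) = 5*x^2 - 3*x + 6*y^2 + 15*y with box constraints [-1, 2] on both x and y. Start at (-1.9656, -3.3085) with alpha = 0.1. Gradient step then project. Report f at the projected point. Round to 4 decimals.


Step 1: Compute gradient at (-1.9656, -3.3085).
grad_x = 2*5*-1.9656 - 3 = -22.656
grad_y = 2*6*-3.3085 + 15 = -24.702
Step 2: Gradient step.
x_raw = -1.9656 - 0.1*-22.656 = 0.3
y_raw = -3.3085 - 0.1*-24.702 = -0.8383
Step 3: Project onto [-1, 2].
x_proj = clip(0.3) = 0.3
y_proj = clip(-0.8383) = -0.8383
Step 4: Evaluate f.
f(0.3, -0.8383) = -8.808


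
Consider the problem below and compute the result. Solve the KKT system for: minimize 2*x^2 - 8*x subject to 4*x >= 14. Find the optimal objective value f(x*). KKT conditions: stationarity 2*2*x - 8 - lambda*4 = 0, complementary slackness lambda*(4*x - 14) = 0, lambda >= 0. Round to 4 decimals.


Step 1: Try lambda = 0 (constraint inactive).
x_unc = 8/(2*2) = 2.0
Check: 4*2.0 = 8.0 < 14 -- violated!
Step 2: Constraint must be active: 4*x = 14
x* = 14/4 = 3.5
lambda = (2*2*3.5 - 8)/4 = 1.5
Step 3: Compute optimal value.
f(x*) = 2*3.5^2 - 8*3.5 = -3.5


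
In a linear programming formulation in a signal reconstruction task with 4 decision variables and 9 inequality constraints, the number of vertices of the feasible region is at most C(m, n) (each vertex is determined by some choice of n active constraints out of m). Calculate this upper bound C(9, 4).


Each vertex corresponds to some choice of n active constraints out of m, so the number of vertices is at most C(m, n) = m! / (n!(m-n)!).
m = 9, n = 4
Numerator: 9 * 8 * 7 * 6
Denominator: 4! = 24
C(9, 4) = 126


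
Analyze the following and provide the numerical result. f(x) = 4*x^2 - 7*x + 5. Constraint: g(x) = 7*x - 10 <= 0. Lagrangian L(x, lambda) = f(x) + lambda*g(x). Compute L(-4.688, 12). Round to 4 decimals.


Step 1: Evaluate f(x).
f(-4.688) = 4*(-4.688)^2 - 7*(-4.688) + 5 = 125.7254
Step 2: Evaluate g(x).
g(-4.688) = 7*-4.688 - 10 = -42.816
Step 3: Compute Lagrangian.
L = 125.7254 + 12*-42.816 = -388.0666


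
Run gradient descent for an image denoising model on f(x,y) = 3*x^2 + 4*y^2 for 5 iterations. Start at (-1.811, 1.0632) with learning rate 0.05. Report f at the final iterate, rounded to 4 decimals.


Gradient descent on f(x,y) = 3*x^2 + 4*y^2.
Starting point: (-1.811, 1.0632), alpha = 0.05
Step 1: grad_x = 2*3*-1.811 = -10.866, grad_y = 2*4*1.0632 = 8.5056
  x_1 = -1.811 - 0.05*-10.866 = -1.2677
  y_1 = 1.0632 - 0.05*8.5056 = 0.6379
Step 2: grad_x = 2*3*-1.2677 = -7.6062, grad_y = 2*4*0.6379 = 5.1034
  x_2 = -1.2677 - 0.05*-7.6062 = -0.8874
  y_2 = 0.6379 - 0.05*5.1034 = 0.3828
Step 3: grad_x = 2*3*-0.8874 = -5.3243, grad_y = 2*4*0.3828 = 3.062
  x_3 = -0.8874 - 0.05*-5.3243 = -0.6212
  y_3 = 0.3828 - 0.05*3.062 = 0.2297
Step 4: grad_x = 2*3*-0.6212 = -3.727, grad_y = 2*4*0.2297 = 1.8372
  x_4 = -0.6212 - 0.05*-3.727 = -0.4348
  y_4 = 0.2297 - 0.05*1.8372 = 0.1378
Step 5: grad_x = 2*3*-0.4348 = -2.6089, grad_y = 2*4*0.1378 = 1.1023
  x_5 = -0.4348 - 0.05*-2.6089 = -0.3044
  y_5 = 0.1378 - 0.05*1.1023 = 0.0827
f(-0.3044, 0.0827) = 3*(-0.3044)^2 + 4*0.0827^2 = 0.3053


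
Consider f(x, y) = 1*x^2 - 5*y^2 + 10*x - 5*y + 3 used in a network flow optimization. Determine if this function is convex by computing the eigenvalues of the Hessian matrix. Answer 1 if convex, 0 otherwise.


The Hessian of f(x,y) = 1*x^2 - 5*y^2 + 10*x - 5*y + 3 is:
H = [[2, 0], [0, -10]]
Trace = 2 - 10 = -8
Determinant = 2*-10 - (0)^2 = -20
Discriminant = (-8)^2 - 4*-20 = 144.0
Eigenvalues: lambda_1 = -10.0, lambda_2 = 2.0
The function is not convex.

0


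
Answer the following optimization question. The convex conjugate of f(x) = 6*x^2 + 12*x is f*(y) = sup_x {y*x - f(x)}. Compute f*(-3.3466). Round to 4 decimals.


f*(y) = sup_x {y*x - a*x^2 - b*x} = sup_x {(y-b)*x - a*x^2}
FOC: (y - b) - 2a*x = 0 => x* = (y - b)/(2a)
x* = (-3.3466 - 12)/(2*6) = -1.2789
f*(-3.3466) = (y-b)^2/(4a) = (-3.3466 - 12)^2/(4*6)
= 235.5181/24 = 9.8133


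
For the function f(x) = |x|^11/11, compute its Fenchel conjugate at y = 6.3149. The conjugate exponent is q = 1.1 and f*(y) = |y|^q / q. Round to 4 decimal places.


The conjugate exponent q satisfies 1/p + 1/q = 1.
p = 11, so q = 11/(11 - 1) = 1.1
|y|^q = 6.3149^1.1 = 7.5928
f*(6.3149) = 7.5928 / 1.1 = 6.9026


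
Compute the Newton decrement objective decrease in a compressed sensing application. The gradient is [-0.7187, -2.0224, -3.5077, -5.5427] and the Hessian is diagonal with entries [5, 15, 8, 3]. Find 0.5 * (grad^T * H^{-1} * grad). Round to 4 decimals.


Step 1: H is diagonal, so H^(-1) * g = [-0.1437, -0.1348, -0.4385, -1.8476].
Step 2: g^T H^(-1) g = sum_i g_i^2 / H_ii
  = (-0.7187)^2/5 + (-2.0224)^2/15 + (-3.5077)^2/8 + (-5.5427)^2/3
  = 0.1033 + 0.2727 + 1.538 + 10.2405 = 12.1545
Step 3: Objective decrease = 0.5 * g^T H^(-1) g = 6.0772


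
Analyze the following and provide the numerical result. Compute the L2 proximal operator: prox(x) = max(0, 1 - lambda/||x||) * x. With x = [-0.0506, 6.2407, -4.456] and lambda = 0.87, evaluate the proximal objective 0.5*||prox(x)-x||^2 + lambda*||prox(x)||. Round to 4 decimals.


Step 1: Compute ||x||.
||x|| = 7.6684
Step 2: Compute scaling factor.
scale = max(0, 1 - 0.87/7.6684) = 0.8865
Step 3: prox(x) = [-0.0449, 5.5327, -3.9505]
||prox(x)|| = 6.7984
Step 4: Proximal objective.
0.5*||prox-x||^2 = 0.3785
lambda*||prox|| = 5.9146
Total = 6.2931


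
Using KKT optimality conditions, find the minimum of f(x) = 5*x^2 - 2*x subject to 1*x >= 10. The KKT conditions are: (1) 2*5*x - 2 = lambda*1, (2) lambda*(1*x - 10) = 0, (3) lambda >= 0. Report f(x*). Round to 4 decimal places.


Step 1: Try lambda = 0 (constraint inactive).
x_unc = 2/(2*5) = 0.2
Check: 1*0.2 = 0.2 < 10 -- violated!
Step 2: Constraint must be active: 1*x = 10
x* = 10/1 = 10.0
lambda = (2*5*10.0 - 2)/1 = 98.0
Step 3: Compute optimal value.
f(x*) = 5*10.0^2 - 2*10.0 = 480.0


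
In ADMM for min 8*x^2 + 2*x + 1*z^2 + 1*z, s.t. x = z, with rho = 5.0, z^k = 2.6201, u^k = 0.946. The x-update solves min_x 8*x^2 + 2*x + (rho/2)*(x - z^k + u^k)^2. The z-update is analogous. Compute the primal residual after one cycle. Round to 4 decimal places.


ADMM iteration with rho = 5.0, z^k = 2.6201, u^k = 0.946
Step 1: x-update.
Minimize 8*x^2 + 2*x + (5.0/2)*(x - 2.6201 + 0.946)^2
FOC: (2*8 + 5.0)*x = -2 + 5.0*(2.6201 - 0.946)
x^{k+1} = 0.3034
Step 2: z-update.
Minimize 1*z^2 + 1*z + (5.0/2)*(0.3034 - z + 0.946)^2
FOC: (2*1 + 5.0)*z = -1 + 5.0*(0.3034 + 0.946)
z^{k+1} = 0.7495
Step 3: u-update.
u^{k+1} = 0.946 + 0.3034 - 0.7495 = 0.4998
Step 4: Primal residual = |0.3034 - 0.7495| = 0.4462


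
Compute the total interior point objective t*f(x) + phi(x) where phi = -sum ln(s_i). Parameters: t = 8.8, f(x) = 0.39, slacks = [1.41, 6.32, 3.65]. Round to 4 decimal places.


Step 1: Compute log-barrier.
ln values: [0.3436, 1.8437, 1.2947]
phi = -(0.3436 + 1.8437 + 1.2947) = -3.482
Step 2: Compute augmented objective.
t*f(x) = 8.8*0.39 = 3.432
Total = 3.432 - 3.482 = -0.05


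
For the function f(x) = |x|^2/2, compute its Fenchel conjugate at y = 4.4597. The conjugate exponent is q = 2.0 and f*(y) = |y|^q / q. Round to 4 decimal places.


The conjugate exponent q satisfies 1/p + 1/q = 1.
p = 2, so q = 2/(2 - 1) = 2.0
|y|^q = 4.4597^2.0 = 19.8889
f*(4.4597) = 19.8889 / 2.0 = 9.9445


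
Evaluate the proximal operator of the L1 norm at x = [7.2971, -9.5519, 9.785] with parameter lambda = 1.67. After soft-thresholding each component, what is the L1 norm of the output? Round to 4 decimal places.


Soft-thresholding with lambda = 1.67:
prox(7.2971) = sign(7.2971)*max(|7.2971| - 1.67, 0) = 5.6271
prox(-9.5519) = sign(-9.5519)*max(|-9.5519| - 1.67, 0) = -7.8819
prox(9.785) = sign(9.785)*max(|9.785| - 1.67, 0) = 8.115
prox(x) = [5.6271, -7.8819, 8.115]
||prox(x)||_1 = 5.6271 + 7.8819 + 8.115 = 21.624


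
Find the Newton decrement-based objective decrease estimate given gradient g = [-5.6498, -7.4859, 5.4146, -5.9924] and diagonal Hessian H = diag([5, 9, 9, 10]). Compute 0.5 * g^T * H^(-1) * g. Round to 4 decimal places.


Step 1: H is diagonal, so H^(-1) * g = [-1.13, -0.8318, 0.6016, -0.5992].
Step 2: g^T H^(-1) g = sum_i g_i^2 / H_ii
  = (-5.6498)^2/5 + (-7.4859)^2/9 + (5.4146)^2/9 + (-5.9924)^2/10
  = 6.384 + 6.2265 + 3.2575 + 3.5909 = 19.459
Step 3: Objective decrease = 0.5 * g^T H^(-1) g = 9.7295


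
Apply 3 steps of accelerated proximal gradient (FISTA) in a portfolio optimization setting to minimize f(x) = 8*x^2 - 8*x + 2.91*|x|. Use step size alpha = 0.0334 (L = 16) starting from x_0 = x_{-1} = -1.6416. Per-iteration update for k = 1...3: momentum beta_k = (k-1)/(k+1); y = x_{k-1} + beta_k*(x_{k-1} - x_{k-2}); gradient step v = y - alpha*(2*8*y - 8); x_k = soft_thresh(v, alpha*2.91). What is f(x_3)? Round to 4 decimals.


FISTA on f(x) = 8*x^2 - 8*x + 2.91*|x|
L = 16, alpha = 0.0334
Iteration 1: beta = 0.0, y = -1.6416 + 0.0*(-1.6416 + 1.6416) = -1.6416
  grad(y) = -34.2656, v = y - alpha*grad = -0.4971
  prox(v) = soft_thresh(-0.4971, 0.0972) = -0.3999
Iteration 2: beta = 0.3333, y = -0.3999 + 0.3333*(-0.3999 + 1.6416) = 0.014
  grad(y) = -7.7767, v = y - alpha*grad = 0.2737
  prox(v) = soft_thresh(0.2737, 0.0972) = 0.1765
Iteration 3: beta = 0.5, y = 0.1765 + 0.5*(0.1765 + 0.3999) = 0.4647
  grad(y) = -0.5645, v = y - alpha*grad = 0.4836
  prox(v) = soft_thresh(0.4836, 0.0972) = 0.3864
f(x_3) = 8*0.3864^2 - 8*0.3864 + 2.91*|0.3864| = -0.7724


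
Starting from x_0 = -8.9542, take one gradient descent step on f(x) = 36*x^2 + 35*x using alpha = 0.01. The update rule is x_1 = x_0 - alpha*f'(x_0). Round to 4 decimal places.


We compute the gradient at x_0 and apply the update.
f'(x) = 72*x + 35
f'(-8.9542) = 72*-8.9542 + 35 = -609.7024
x_1 = -8.9542 - 0.01*-609.7024 = -2.8572


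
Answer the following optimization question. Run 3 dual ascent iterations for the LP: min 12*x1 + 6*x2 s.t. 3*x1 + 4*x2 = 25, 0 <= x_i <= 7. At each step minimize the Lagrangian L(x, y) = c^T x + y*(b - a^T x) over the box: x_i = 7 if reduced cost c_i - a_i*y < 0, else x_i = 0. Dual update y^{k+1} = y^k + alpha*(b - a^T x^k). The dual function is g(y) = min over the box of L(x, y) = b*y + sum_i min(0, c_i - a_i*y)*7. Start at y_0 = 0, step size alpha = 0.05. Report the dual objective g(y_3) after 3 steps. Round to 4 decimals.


Dual ascent for LP: min 12*x1 + 6*x2, 3*x1 + 4*x2 = 25, 0 <= x_i <= 7
Step 1: y^k = 0.0, reduced costs: (12.0, 6.0)
  x^k = (0.0, 0.0), subgradient = b - a^T x = 25.0
  y^{k+1} = 0.0 + 0.05*25.0 = 1.25
Step 2: y^k = 1.25, reduced costs: (8.25, 1.0)
  x^k = (0.0, 0.0), subgradient = b - a^T x = 25.0
  y^{k+1} = 1.25 + 0.05*25.0 = 2.5
Step 3: y^k = 2.5, reduced costs: (4.5, -4.0)
  x^k = (0.0, 7.0), subgradient = b - a^T x = -3.0
  y^{k+1} = 2.5 + 0.05*-3.0 = 2.35
Dual objective at y_3 = 2.35: reduced costs (4.95, -3.4), box minimizer x = (0.0, 7.0)
g(y_3) = b*y + (c1 - a1*y)*x1 + (c2 - a2*y)*x2 = 25*2.35 + 4.95*0.0 + (-3.4)*7.0 = 58.75 + 0.0 - 23.8 = 34.95


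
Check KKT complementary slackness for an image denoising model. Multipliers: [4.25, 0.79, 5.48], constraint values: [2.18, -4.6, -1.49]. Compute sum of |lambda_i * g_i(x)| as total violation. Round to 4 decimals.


KKT complementary slackness check:
lambda_1 * g_1 = 4.25 * 2.18 = 9.265
lambda_2 * g_2 = 0.79 * -4.6 = -3.634
lambda_3 * g_3 = 5.48 * -1.49 = -8.1652
Total violation = 9.265 + 3.634 + 8.1652 = 21.0642


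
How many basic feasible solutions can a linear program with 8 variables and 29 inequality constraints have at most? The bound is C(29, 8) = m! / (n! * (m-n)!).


Each vertex corresponds to some choice of n active constraints out of m, so the number of vertices is at most C(m, n) = m! / (n!(m-n)!).
m = 29, n = 8
Numerator: 29 * 28 * 27 * 26 * 25 * 24 * 23 * 22
Denominator: 8! = 40320
C(29, 8) = 4292145


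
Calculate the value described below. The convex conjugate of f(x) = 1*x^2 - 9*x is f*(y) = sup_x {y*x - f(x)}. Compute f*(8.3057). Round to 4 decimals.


f*(y) = sup_x {y*x - a*x^2 - b*x} = sup_x {(y-b)*x - a*x^2}
FOC: (y - b) - 2a*x = 0 => x* = (y - b)/(2a)
x* = (8.3057 + 9)/(2*1) = 8.6529
f*(8.3057) = (y-b)^2/(4a) = (8.3057 + 9)^2/(4*1)
= 299.4873/4 = 74.8718


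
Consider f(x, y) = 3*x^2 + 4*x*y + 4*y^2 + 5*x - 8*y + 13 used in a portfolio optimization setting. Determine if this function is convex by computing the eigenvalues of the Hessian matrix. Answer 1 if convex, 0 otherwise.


The Hessian of f(x,y) = 3*x^2 + 4*x*y + 4*y^2 + 5*x - 8*y + 13 is:
H = [[6, 4], [4, 8]]
Trace = 6 + 8 = 14
Determinant = 6*8 - (4)^2 = 32
Discriminant = (14)^2 - 4*32 = 68.0
Eigenvalues: lambda_1 = 2.8769, lambda_2 = 11.1231
The function is convex.

1


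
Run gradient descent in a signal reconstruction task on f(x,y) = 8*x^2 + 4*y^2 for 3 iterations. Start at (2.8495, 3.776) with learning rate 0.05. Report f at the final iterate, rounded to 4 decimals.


Gradient descent on f(x,y) = 8*x^2 + 4*y^2.
Starting point: (2.8495, 3.776), alpha = 0.05
Step 1: grad_x = 2*8*2.8495 = 45.592, grad_y = 2*4*3.776 = 30.208
  x_1 = 2.8495 - 0.05*45.592 = 0.5699
  y_1 = 3.776 - 0.05*30.208 = 2.2656
Step 2: grad_x = 2*8*0.5699 = 9.1184, grad_y = 2*4*2.2656 = 18.1248
  x_2 = 0.5699 - 0.05*9.1184 = 0.114
  y_2 = 2.2656 - 0.05*18.1248 = 1.3594
Step 3: grad_x = 2*8*0.114 = 1.8237, grad_y = 2*4*1.3594 = 10.8749
  x_3 = 0.114 - 0.05*1.8237 = 0.0228
  y_3 = 1.3594 - 0.05*10.8749 = 0.8156
f(0.0228, 0.8156) = 8*0.0228^2 + 4*0.8156^2 = 2.6651


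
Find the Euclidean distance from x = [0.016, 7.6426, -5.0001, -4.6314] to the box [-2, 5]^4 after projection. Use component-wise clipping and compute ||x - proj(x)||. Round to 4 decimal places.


Project each component onto [-2, 5].
clip(0.016) = 0.016, clip(7.6426) = 5.0, clip(-5.0001) = -2.0, clip(-4.6314) = -2.0
Projection = [0.016, 5.0, -2.0, -2.0]
Squared diffs: [0.0, 6.9833, 9.0006, 6.9243]
Distance = sqrt(22.9082) = 4.7863


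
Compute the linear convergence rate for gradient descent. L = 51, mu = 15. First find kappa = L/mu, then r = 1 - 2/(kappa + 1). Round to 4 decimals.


Step 1: Compute the condition number.
kappa = L/mu = 51/15 = 3.4
Step 2: Compute the convergence rate.
r = 1 - 2/(kappa + 1) = 1 - 2*mu/(L + mu) = (L - mu)/(L + mu) = 36/66 = 0.5455


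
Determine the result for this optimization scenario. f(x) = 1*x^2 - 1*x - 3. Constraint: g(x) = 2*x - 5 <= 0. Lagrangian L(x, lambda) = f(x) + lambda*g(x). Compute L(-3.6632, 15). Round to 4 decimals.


Step 1: Evaluate f(x).
f(-3.6632) = 1*(-3.6632)^2 - 1*(-3.6632) - 3 = 14.0822
Step 2: Evaluate g(x).
g(-3.6632) = 2*-3.6632 - 5 = -12.3264
Step 3: Compute Lagrangian.
L = 14.0822 + 15*-12.3264 = -170.8138


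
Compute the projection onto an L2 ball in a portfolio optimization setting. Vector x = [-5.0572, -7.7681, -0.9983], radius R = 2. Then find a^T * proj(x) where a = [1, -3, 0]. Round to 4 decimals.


Step 1: Compute ||x|| (intermediates to 6 decimals).
||x|| = sqrt((-5.0572)^2 + (-7.7681)^2 + (-0.9983)^2) = 9.322835
Step 2: Project.
Since ||x|| > R, scale = R/||x|| = 2/9.322835 = 0.214527, proj(x) = scale * x
proj(x) = [-1.084906, -1.666467, -0.214162]
Step 3: Dot product.
a^T * proj(x) = 1*(-1.084906) - 3*(-1.666467) + 0*(-0.214162) = 3.9145


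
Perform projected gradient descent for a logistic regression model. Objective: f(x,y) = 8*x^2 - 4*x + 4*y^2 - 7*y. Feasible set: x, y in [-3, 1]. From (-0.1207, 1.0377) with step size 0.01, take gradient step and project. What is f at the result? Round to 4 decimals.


Step 1: Compute gradient at (-0.1207, 1.0377).
grad_x = 2*8*-0.1207 - 4 = -5.9312
grad_y = 2*4*1.0377 - 7 = 1.3016
Step 2: Gradient step.
x_raw = -0.1207 - 0.01*-5.9312 = -0.0614
y_raw = 1.0377 - 0.01*1.3016 = 1.0247
Step 3: Project onto [-3, 1].
x_proj = clip(-0.0614) = -0.0614
y_proj = clip(1.0247) = 1.0
Step 4: Evaluate f.
f(-0.0614, 1.0) = -2.7243


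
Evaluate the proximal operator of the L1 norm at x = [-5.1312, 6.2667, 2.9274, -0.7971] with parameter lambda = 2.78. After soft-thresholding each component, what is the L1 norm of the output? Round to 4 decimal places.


Soft-thresholding with lambda = 2.78:
prox(-5.1312) = sign(-5.1312)*max(|-5.1312| - 2.78, 0) = -2.3512
prox(6.2667) = sign(6.2667)*max(|6.2667| - 2.78, 0) = 3.4867
prox(2.9274) = sign(2.9274)*max(|2.9274| - 2.78, 0) = 0.1474
prox(-0.7971) = sign(-0.7971)*max(|-0.7971| - 2.78, 0) = 0.0
prox(x) = [-2.3512, 3.4867, 0.1474, 0.0]
||prox(x)||_1 = 2.3512 + 3.4867 + 0.1474 + 0.0 = 5.9853


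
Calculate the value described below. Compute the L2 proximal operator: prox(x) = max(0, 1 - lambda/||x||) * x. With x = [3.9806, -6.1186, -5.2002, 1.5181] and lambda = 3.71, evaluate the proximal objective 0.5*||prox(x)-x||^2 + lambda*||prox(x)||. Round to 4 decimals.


Step 1: Compute ||x||.
||x|| = 9.0901
Step 2: Compute scaling factor.
scale = max(0, 1 - 3.71/9.0901) = 0.5919
Step 3: prox(x) = [2.356, -3.6214, -3.0778, 0.8985]
||prox(x)|| = 5.3801
Step 4: Proximal objective.
0.5*||prox-x||^2 = 6.8821
lambda*||prox|| = 19.9602
Total = 26.8421


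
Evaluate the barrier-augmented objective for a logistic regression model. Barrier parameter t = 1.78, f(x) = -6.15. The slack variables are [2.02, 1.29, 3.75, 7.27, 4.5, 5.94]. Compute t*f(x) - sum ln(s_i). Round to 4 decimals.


Step 1: Compute log-barrier.
ln values: [0.7031, 0.2546, 1.3218, 1.9838, 1.5041, 1.7817]
phi = -(0.7031 + 0.2546 + 1.3218 + 1.9838 + 1.5041 + 1.7817) = -7.549
Step 2: Compute augmented objective.
t*f(x) = 1.78*-6.15 = -10.947
Total = -10.947 - 7.549 = -18.496


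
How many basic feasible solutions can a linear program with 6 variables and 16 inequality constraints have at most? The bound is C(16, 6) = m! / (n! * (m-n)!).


Each vertex corresponds to some choice of n active constraints out of m, so the number of vertices is at most C(m, n) = m! / (n!(m-n)!).
m = 16, n = 6
Numerator: 16 * 15 * 14 * 13 * 12 * 11
Denominator: 6! = 720
C(16, 6) = 8008


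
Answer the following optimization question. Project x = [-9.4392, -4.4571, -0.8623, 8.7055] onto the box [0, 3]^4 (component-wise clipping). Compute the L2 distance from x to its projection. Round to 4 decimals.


Project each component onto [0, 3].
clip(-9.4392) = 0.0, clip(-4.4571) = 0.0, clip(-0.8623) = 0.0, clip(8.7055) = 3.0
Projection = [0.0, 0.0, 0.0, 3.0]
Squared diffs: [89.0985, 19.8657, 0.7436, 32.5527]
Distance = sqrt(142.2605) = 11.9273


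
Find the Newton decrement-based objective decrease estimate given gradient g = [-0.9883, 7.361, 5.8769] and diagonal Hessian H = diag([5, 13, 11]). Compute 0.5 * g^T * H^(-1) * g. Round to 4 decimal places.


Step 1: H is diagonal, so H^(-1) * g = [-0.1977, 0.5662, 0.5343].
Step 2: g^T H^(-1) g = sum_i g_i^2 / H_ii
  = (-0.9883)^2/5 + (7.361)^2/13 + (5.8769)^2/11
  = 0.1953 + 4.168 + 3.1398 = 7.5032
Step 3: Objective decrease = 0.5 * g^T H^(-1) g = 3.7516


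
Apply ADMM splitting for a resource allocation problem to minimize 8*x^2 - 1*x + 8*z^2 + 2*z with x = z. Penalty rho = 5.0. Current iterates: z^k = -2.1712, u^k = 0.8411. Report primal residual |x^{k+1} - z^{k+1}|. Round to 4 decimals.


ADMM iteration with rho = 5.0, z^k = -2.1712, u^k = 0.8411
Step 1: x-update.
Minimize 8*x^2 - 1*x + (5.0/2)*(x + 2.1712 + 0.8411)^2
FOC: (2*8 + 5.0)*x = 1 + 5.0*(-2.1712 - 0.8411)
x^{k+1} = -0.6696
Step 2: z-update.
Minimize 8*z^2 + 2*z + (5.0/2)*(-0.6696 - z + 0.8411)^2
FOC: (2*8 + 5.0)*z = -2 + 5.0*(-0.6696 + 0.8411)
z^{k+1} = -0.0544
Step 3: u-update.
u^{k+1} = 0.8411 - 0.6696 + 0.0544 = 0.2259
Step 4: Primal residual = |-0.6696 + 0.0544| = 0.6152


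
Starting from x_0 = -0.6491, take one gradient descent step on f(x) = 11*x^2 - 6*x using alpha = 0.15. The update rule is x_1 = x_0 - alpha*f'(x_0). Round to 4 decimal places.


We compute the gradient at x_0 and apply the update.
f'(x) = 22*x - 6
f'(-0.6491) = 22*-0.6491 - 6 = -20.2802
x_1 = -0.6491 - 0.15*-20.2802 = 2.3929


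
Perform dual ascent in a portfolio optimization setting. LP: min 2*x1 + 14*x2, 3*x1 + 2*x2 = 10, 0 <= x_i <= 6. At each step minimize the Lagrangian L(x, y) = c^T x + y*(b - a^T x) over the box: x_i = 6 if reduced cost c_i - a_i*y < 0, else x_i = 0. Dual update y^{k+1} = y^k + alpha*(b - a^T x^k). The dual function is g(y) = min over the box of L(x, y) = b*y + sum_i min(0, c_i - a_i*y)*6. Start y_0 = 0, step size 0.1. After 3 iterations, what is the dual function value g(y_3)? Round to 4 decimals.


Dual ascent for LP: min 2*x1 + 14*x2, 3*x1 + 2*x2 = 10, 0 <= x_i <= 6
Step 1: y^k = 0.0, reduced costs: (2.0, 14.0)
  x^k = (0.0, 0.0), subgradient = b - a^T x = 10.0
  y^{k+1} = 0.0 + 0.1*10.0 = 1.0
Step 2: y^k = 1.0, reduced costs: (-1.0, 12.0)
  x^k = (6.0, 0.0), subgradient = b - a^T x = -8.0
  y^{k+1} = 1.0 + 0.1*-8.0 = 0.2
Step 3: y^k = 0.2, reduced costs: (1.4, 13.6)
  x^k = (0.0, 0.0), subgradient = b - a^T x = 10.0
  y^{k+1} = 0.2 + 0.1*10.0 = 1.2
Dual objective at y_3 = 1.2: reduced costs (-1.6, 11.6), box minimizer x = (6.0, 0.0)
g(y_3) = b*y + (c1 - a1*y)*x1 + (c2 - a2*y)*x2 = 10*1.2 + (-1.6)*6.0 + 11.6*0.0 = 12.0 - 9.6 + 0.0 = 2.4


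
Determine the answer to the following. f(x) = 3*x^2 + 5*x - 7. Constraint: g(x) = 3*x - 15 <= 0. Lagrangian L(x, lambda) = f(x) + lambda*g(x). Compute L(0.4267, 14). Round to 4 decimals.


Step 1: Evaluate f(x).
f(0.4267) = 3*0.4267^2 + 5*0.4267 - 7 = -4.3203
Step 2: Evaluate g(x).
g(0.4267) = 3*0.4267 - 15 = -13.7199
Step 3: Compute Lagrangian.
L = -4.3203 + 14*-13.7199 = -196.3989


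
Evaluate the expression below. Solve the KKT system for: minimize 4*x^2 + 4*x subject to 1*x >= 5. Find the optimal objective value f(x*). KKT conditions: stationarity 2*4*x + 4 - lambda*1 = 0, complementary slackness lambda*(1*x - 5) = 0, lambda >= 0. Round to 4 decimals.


Step 1: Try lambda = 0 (constraint inactive).
x_unc = -4/(2*4) = -0.5
Check: 1*-0.5 = -0.5 < 5 -- violated!
Step 2: Constraint must be active: 1*x = 5
x* = 5/1 = 5.0
lambda = (2*4*5.0 + 4)/1 = 44.0
Step 3: Compute optimal value.
f(x*) = 4*5.0^2 + 4*5.0 = 120.0


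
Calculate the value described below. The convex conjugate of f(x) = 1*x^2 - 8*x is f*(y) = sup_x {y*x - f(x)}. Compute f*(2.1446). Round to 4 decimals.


f*(y) = sup_x {y*x - a*x^2 - b*x} = sup_x {(y-b)*x - a*x^2}
FOC: (y - b) - 2a*x = 0 => x* = (y - b)/(2a)
x* = (2.1446 + 8)/(2*1) = 5.0723
f*(2.1446) = (y-b)^2/(4a) = (2.1446 + 8)^2/(4*1)
= 102.9129/4 = 25.7282


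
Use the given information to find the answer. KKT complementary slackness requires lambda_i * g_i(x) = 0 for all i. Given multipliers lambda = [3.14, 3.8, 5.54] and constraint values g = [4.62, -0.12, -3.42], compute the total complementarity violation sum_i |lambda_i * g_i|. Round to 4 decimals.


KKT complementary slackness check:
lambda_1 * g_1 = 3.14 * 4.62 = 14.5068
lambda_2 * g_2 = 3.8 * -0.12 = -0.456
lambda_3 * g_3 = 5.54 * -3.42 = -18.9468
Total violation = 14.5068 + 0.456 + 18.9468 = 33.9096


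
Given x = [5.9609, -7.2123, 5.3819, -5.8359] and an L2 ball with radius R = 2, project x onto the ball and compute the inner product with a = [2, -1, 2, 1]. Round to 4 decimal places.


Step 1: Compute ||x|| (intermediates to 6 decimals).
||x|| = sqrt(5.9609^2 + (-7.2123)^2 + 5.3819^2 + (-5.8359)^2) = 12.270785
Step 2: Project.
Since ||x|| > R, scale = R/||x|| = 2/12.270785 = 0.162989, proj(x) = scale * x
proj(x) = [0.971561, -1.175526, 0.87719, -0.951188]
Step 3: Dot product.
a^T * proj(x) = 2*0.971561 - 1*(-1.175526) + 2*0.87719 + 1*(-0.951188) = 3.9218


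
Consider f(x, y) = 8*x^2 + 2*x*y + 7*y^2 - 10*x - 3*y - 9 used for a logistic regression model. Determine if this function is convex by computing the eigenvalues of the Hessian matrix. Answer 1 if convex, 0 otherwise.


The Hessian of f(x,y) = 8*x^2 + 2*x*y + 7*y^2 - 10*x - 3*y - 9 is:
H = [[16, 2], [2, 14]]
Trace = 16 + 14 = 30
Determinant = 16*14 - (2)^2 = 220
Discriminant = (30)^2 - 4*220 = 20.0
Eigenvalues: lambda_1 = 12.7639, lambda_2 = 17.2361
The function is convex.

1


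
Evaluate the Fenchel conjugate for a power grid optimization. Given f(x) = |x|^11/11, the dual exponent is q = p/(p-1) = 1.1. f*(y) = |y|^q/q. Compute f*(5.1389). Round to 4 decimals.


The conjugate exponent q satisfies 1/p + 1/q = 1.
p = 11, so q = 11/(11 - 1) = 1.1
|y|^q = 5.1389^1.1 = 6.0528
f*(5.1389) = 6.0528 / 1.1 = 5.5026


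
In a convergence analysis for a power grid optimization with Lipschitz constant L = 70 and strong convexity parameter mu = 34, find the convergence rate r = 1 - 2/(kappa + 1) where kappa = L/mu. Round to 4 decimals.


Step 1: Compute the condition number.
kappa = L/mu = 70/34 = 2.0588
Step 2: Compute the convergence rate.
r = 1 - 2/(kappa + 1) = 1 - 2*mu/(L + mu) = (L - mu)/(L + mu) = 36/104 = 0.3462


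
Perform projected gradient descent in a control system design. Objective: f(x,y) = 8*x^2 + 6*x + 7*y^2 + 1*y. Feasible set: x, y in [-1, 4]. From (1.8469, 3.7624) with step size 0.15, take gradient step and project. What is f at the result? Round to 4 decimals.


Step 1: Compute gradient at (1.8469, 3.7624).
grad_x = 2*8*1.8469 + 6 = 35.5504
grad_y = 2*7*3.7624 + 1 = 53.6736
Step 2: Gradient step.
x_raw = 1.8469 - 0.15*35.5504 = -3.4857
y_raw = 3.7624 - 0.15*53.6736 = -4.2886
Step 3: Project onto [-1, 4].
x_proj = clip(-3.4857) = -1.0
y_proj = clip(-4.2886) = -1.0
Step 4: Evaluate f.
f(-1.0, -1.0) = 8.0


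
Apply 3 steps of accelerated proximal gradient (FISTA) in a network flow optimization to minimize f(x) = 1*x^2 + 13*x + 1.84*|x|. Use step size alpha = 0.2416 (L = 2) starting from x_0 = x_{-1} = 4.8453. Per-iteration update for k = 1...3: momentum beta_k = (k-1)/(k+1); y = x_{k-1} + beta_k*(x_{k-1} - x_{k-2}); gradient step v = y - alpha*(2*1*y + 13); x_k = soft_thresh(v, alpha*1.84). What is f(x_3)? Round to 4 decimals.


FISTA on f(x) = 1*x^2 + 13*x + 1.84*|x|
L = 2, alpha = 0.2416
Iteration 1: beta = 0.0, y = 4.8453 + 0.0*(4.8453 - 4.8453) = 4.8453
  grad(y) = 22.6906, v = y - alpha*grad = -0.6367
  prox(v) = soft_thresh(-0.6367, 0.4445) = -0.1922
Iteration 2: beta = 0.3333, y = -0.1922 + 0.3333*(-0.1922 - 4.8453) = -1.8714
  grad(y) = 9.2573, v = y - alpha*grad = -4.1079
  prox(v) = soft_thresh(-4.1079, 0.4445) = -3.6634
Iteration 3: beta = 0.5, y = -3.6634 + 0.5*(-3.6634 + 0.1922) = -5.399
  grad(y) = 2.2021, v = y - alpha*grad = -5.931
  prox(v) = soft_thresh(-5.931, 0.4445) = -5.4864
f(x_3) = 1*(-5.4864)^2 + 13*(-5.4864) + 1.84*|-5.4864| = -31.1276


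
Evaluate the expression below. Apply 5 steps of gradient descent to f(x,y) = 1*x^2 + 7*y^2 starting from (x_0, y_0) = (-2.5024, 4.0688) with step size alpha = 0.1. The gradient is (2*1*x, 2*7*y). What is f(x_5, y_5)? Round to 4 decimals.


Gradient descent on f(x,y) = 1*x^2 + 7*y^2.
Starting point: (-2.5024, 4.0688), alpha = 0.1
Step 1: grad_x = 2*1*-2.5024 = -5.0048, grad_y = 2*7*4.0688 = 56.9632
  x_1 = -2.5024 - 0.1*-5.0048 = -2.0019
  y_1 = 4.0688 - 0.1*56.9632 = -1.6275
Step 2: grad_x = 2*1*-2.0019 = -4.0038, grad_y = 2*7*-1.6275 = -22.7853
  x_2 = -2.0019 - 0.1*-4.0038 = -1.6015
  y_2 = -1.6275 - 0.1*-22.7853 = 0.651
Step 3: grad_x = 2*1*-1.6015 = -3.2031, grad_y = 2*7*0.651 = 9.1141
  x_3 = -1.6015 - 0.1*-3.2031 = -1.2812
  y_3 = 0.651 - 0.1*9.1141 = -0.2604
Step 4: grad_x = 2*1*-1.2812 = -2.5625, grad_y = 2*7*-0.2604 = -3.6456
  x_4 = -1.2812 - 0.1*-2.5625 = -1.025
  y_4 = -0.2604 - 0.1*-3.6456 = 0.1042
Step 5: grad_x = 2*1*-1.025 = -2.05, grad_y = 2*7*0.1042 = 1.4583
  x_5 = -1.025 - 0.1*-2.05 = -0.82
  y_5 = 0.1042 - 0.1*1.4583 = -0.0417
f(-0.82, -0.0417) = 1*(-0.82)^2 + 7*(-0.0417)^2 = 0.6845


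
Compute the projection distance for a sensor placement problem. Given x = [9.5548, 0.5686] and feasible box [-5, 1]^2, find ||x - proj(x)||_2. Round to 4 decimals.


Project each component onto [-5, 1].
clip(9.5548) = 1.0, clip(0.5686) = 0.5686
Projection = [1.0, 0.5686]
Squared diffs: [73.1846, 0.0]
Distance = sqrt(73.1846) = 8.5548


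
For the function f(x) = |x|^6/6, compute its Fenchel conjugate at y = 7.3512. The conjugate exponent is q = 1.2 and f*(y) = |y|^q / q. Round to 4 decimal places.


The conjugate exponent q satisfies 1/p + 1/q = 1.
p = 6, so q = 6/(6 - 1) = 1.2
|y|^q = 7.3512^1.2 = 10.9554
f*(7.3512) = 10.9554 / 1.2 = 9.1295


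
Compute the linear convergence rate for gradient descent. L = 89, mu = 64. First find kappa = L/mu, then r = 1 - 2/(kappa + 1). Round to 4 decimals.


Step 1: Compute the condition number.
kappa = L/mu = 89/64 = 1.3906
Step 2: Compute the convergence rate.
r = 1 - 2/(kappa + 1) = 1 - 2*mu/(L + mu) = (L - mu)/(L + mu) = 25/153 = 0.1634


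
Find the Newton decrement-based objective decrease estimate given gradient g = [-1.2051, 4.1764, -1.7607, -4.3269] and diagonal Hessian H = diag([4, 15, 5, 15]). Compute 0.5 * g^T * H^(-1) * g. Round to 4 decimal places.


Step 1: H is diagonal, so H^(-1) * g = [-0.3013, 0.2784, -0.3521, -0.2885].
Step 2: g^T H^(-1) g = sum_i g_i^2 / H_ii
  = (-1.2051)^2/4 + (4.1764)^2/15 + (-1.7607)^2/5 + (-4.3269)^2/15
  = 0.3631 + 1.1628 + 0.62 + 1.2481 = 3.394
Step 3: Objective decrease = 0.5 * g^T H^(-1) g = 1.697


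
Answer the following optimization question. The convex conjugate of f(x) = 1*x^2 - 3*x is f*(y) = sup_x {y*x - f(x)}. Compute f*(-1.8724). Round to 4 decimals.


f*(y) = sup_x {y*x - a*x^2 - b*x} = sup_x {(y-b)*x - a*x^2}
FOC: (y - b) - 2a*x = 0 => x* = (y - b)/(2a)
x* = (-1.8724 + 3)/(2*1) = 0.5638
f*(-1.8724) = (y-b)^2/(4a) = (-1.8724 + 3)^2/(4*1)
= 1.2715/4 = 0.3179


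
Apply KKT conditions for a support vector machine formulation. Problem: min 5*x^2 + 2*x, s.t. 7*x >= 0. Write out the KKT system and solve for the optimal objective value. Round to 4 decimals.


Step 1: Try lambda = 0 (constraint inactive).
x_unc = -2/(2*5) = -0.2
Check: 7*-0.2 = -1.4 < 0 -- violated!
Step 2: Constraint must be active: 7*x = 0
x* = 0/7 = 0.0
lambda = (2*5*0.0 + 2)/7 = 0.2857
Step 3: Compute optimal value.
f(x*) = 5*0.0^2 + 2*0.0 = 0.0


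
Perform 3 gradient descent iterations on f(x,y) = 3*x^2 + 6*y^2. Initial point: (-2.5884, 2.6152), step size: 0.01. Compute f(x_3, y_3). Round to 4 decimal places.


Gradient descent on f(x,y) = 3*x^2 + 6*y^2.
Starting point: (-2.5884, 2.6152), alpha = 0.01
Step 1: grad_x = 2*3*-2.5884 = -15.5304, grad_y = 2*6*2.6152 = 31.3824
  x_1 = -2.5884 - 0.01*-15.5304 = -2.4331
  y_1 = 2.6152 - 0.01*31.3824 = 2.3014
Step 2: grad_x = 2*3*-2.4331 = -14.5986, grad_y = 2*6*2.3014 = 27.6165
  x_2 = -2.4331 - 0.01*-14.5986 = -2.2871
  y_2 = 2.3014 - 0.01*27.6165 = 2.0252
Step 3: grad_x = 2*3*-2.2871 = -13.7227, grad_y = 2*6*2.0252 = 24.3025
  x_3 = -2.2871 - 0.01*-13.7227 = -2.1499
  y_3 = 2.0252 - 0.01*24.3025 = 1.7822
f(-2.1499, 1.7822) = 3*(-2.1499)^2 + 6*1.7822^2 = 32.9231
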